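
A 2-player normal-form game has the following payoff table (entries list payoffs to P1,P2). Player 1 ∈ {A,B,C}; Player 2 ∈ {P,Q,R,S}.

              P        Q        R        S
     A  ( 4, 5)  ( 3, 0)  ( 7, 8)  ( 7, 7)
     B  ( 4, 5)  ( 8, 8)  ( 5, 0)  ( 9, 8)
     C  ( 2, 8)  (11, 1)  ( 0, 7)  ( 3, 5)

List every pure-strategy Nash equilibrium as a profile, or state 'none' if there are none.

NE set: (A,R), (B,S)

(A,P): not NE [P2→R gives 8>5]
(A,Q): not NE [P1→C gives 11>3; P2→R gives 8>0]
(A,R): NE
(A,S): not NE [P1→B gives 9>7; P2→R gives 8>7]
(B,P): not NE [P2→S gives 8>5]
(B,Q): not NE [P1→C gives 11>8]
(B,R): not NE [P1→A gives 7>5; P2→S gives 8>0]
(B,S): NE
(C,P): not NE [P1→B gives 4>2]
(C,Q): not NE [P2→P gives 8>1]
(C,R): not NE [P1→A gives 7>0; P2→P gives 8>7]
(C,S): not NE [P1→B gives 9>3; P2→P gives 8>5]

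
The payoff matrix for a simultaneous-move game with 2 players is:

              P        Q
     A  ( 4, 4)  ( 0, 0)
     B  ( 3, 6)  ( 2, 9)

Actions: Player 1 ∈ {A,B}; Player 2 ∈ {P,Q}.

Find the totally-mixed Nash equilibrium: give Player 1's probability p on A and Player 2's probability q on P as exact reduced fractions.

(p,q) = (3/7, 2/3)

P1 indiff ⇒ q·4+(1-q)·0 = q·3+(1-q)·2 ⇒ q(1) = (1-q)(2) ⇒ q = 2/3
P2 indiff ⇒ p·4+(1-p)·6 = p·0+(1-p)·9 ⇒ p(4) = (1-p)(3) ⇒ p = 3/7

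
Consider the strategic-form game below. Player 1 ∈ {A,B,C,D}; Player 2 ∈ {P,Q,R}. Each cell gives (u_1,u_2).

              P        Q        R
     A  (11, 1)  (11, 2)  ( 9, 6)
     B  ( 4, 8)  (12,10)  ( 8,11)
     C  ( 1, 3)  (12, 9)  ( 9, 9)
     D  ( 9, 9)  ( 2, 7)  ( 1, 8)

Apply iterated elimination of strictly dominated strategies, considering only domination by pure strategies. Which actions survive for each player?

P1 drop D (A beats it: P:11>9 Q:11>2 R:9>1)
P2 drop P (Q beats it: A:2>1 B:10>8 C:9>3)
P1→{A,B,C} P2→{Q,R}

Survivors P1:{A,B,C} P2:{Q,R}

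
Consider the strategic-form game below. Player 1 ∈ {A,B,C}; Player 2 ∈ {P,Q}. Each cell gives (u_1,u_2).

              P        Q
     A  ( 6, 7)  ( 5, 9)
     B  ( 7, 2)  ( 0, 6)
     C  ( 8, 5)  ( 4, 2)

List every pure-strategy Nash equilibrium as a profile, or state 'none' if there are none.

(A,P): not NE [P1→C gives 8>6; P2→Q gives 9>7]
(A,Q): NE
(B,P): not NE [P1→C gives 8>7; P2→Q gives 6>2]
(B,Q): not NE [P1→A gives 5>0]
(C,P): NE
(C,Q): not NE [P1→A gives 5>4; P2→P gives 5>2]

Nash profiles: (A,Q), (C,P)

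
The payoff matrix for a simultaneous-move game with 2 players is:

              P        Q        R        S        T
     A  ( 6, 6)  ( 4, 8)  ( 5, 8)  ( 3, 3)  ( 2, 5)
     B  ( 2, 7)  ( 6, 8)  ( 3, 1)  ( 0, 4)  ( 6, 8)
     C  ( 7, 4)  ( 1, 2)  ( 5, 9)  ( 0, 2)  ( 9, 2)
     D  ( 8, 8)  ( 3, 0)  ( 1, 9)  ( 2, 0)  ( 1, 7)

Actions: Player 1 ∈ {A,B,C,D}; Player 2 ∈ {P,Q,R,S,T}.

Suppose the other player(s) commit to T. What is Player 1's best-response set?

u_1(A vs T) = 2
u_1(B vs T) = 6
u_1(C vs T) = 9
u_1(D vs T) = 1
max payoff 9 at {C}

BR_1 = {C}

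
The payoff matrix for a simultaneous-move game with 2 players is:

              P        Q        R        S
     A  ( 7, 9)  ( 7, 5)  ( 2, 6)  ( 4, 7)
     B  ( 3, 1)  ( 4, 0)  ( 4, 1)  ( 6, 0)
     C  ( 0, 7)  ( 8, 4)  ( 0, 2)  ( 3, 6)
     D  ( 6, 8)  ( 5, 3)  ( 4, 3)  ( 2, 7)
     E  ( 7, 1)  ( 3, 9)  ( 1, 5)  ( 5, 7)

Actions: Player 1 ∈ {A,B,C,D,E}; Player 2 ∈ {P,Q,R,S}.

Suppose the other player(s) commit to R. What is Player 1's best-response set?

argmax u_1 = {B,D}

u_1(A vs R) = 2
u_1(B vs R) = 4
u_1(C vs R) = 0
u_1(D vs R) = 4
u_1(E vs R) = 1
max payoff 4 at {B,D}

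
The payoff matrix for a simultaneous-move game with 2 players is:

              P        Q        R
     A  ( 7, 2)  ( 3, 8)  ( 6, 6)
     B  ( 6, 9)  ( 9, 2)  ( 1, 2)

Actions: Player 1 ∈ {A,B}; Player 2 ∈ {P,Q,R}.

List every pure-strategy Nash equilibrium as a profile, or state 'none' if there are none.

(A,P): not NE [P2→Q gives 8>2]
(A,Q): not NE [P1→B gives 9>3]
(A,R): not NE [P2→Q gives 8>6]
(B,P): not NE [P1→A gives 7>6]
(B,Q): not NE [P2→P gives 9>2]
(B,R): not NE [P1→A gives 6>1; P2→P gives 9>2]

Equilibria: none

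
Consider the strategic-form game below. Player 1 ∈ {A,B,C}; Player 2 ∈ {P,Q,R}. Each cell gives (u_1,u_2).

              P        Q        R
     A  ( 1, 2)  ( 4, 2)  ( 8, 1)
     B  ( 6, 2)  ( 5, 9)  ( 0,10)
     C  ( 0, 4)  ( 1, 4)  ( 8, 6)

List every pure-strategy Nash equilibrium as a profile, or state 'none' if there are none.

Nash profiles: (C,R)

(A,P): not NE [P1→B gives 6>1]
(A,Q): not NE [P1→B gives 5>4]
(A,R): not NE [P2→Q gives 2>1]
(B,P): not NE [P2→R gives 10>2]
(B,Q): not NE [P2→R gives 10>9]
(B,R): not NE [P1→C gives 8>0]
(C,P): not NE [P1→B gives 6>0; P2→R gives 6>4]
(C,Q): not NE [P1→B gives 5>1; P2→R gives 6>4]
(C,R): NE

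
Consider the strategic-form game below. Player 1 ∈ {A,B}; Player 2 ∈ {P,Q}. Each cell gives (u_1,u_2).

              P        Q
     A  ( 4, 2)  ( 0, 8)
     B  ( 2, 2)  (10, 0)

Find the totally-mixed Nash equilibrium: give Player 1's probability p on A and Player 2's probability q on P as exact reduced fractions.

P1 indiff ⇒ q·4+(1-q)·0 = q·2+(1-q)·10 ⇒ q(2) = (1-q)(10) ⇒ q = 5/6
P2 indiff ⇒ p·2+(1-p)·2 = p·8+(1-p)·0 ⇒ p(-6) = (1-p)(-2) ⇒ p = 1/4

(p,q) = (1/4, 5/6)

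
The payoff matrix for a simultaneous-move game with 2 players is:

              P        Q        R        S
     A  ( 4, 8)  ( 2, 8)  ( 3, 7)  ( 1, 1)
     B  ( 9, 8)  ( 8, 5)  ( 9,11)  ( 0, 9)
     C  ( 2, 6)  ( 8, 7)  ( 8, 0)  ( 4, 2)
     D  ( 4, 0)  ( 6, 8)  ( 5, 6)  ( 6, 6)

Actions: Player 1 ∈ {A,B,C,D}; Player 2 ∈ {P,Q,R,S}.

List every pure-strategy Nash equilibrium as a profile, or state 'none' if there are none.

Nash profiles: (B,R), (C,Q)

(A,P): not NE [P1→B gives 9>4]
(A,Q): not NE [P1→C gives 8>2]
(A,R): not NE [P1→B gives 9>3; P2→Q gives 8>7]
(A,S): not NE [P1→D gives 6>1; P2→Q gives 8>1]
(B,P): not NE [P2→R gives 11>8]
(B,Q): not NE [P2→R gives 11>5]
(B,R): NE
(B,S): not NE [P1→D gives 6>0; P2→R gives 11>9]
(C,P): not NE [P1→B gives 9>2; P2→Q gives 7>6]
(C,Q): NE
(C,R): not NE [P1→B gives 9>8; P2→Q gives 7>0]
(C,S): not NE [P1→D gives 6>4; P2→Q gives 7>2]
(D,P): not NE [P1→B gives 9>4; P2→Q gives 8>0]
(D,Q): not NE [P1→C gives 8>6]
(D,R): not NE [P1→B gives 9>5; P2→Q gives 8>6]
(D,S): not NE [P2→Q gives 8>6]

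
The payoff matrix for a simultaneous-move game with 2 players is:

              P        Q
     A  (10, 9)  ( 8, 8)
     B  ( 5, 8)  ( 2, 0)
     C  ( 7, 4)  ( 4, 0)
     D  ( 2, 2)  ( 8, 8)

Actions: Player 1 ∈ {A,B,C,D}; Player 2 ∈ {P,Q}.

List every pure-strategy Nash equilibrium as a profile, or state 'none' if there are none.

(A,P): NE
(A,Q): not NE [P2→P gives 9>8]
(B,P): not NE [P1→A gives 10>5]
(B,Q): not NE [P1→D gives 8>2; P2→P gives 8>0]
(C,P): not NE [P1→A gives 10>7]
(C,Q): not NE [P1→D gives 8>4; P2→P gives 4>0]
(D,P): not NE [P1→A gives 10>2; P2→Q gives 8>2]
(D,Q): NE

Nash profiles: (A,P), (D,Q)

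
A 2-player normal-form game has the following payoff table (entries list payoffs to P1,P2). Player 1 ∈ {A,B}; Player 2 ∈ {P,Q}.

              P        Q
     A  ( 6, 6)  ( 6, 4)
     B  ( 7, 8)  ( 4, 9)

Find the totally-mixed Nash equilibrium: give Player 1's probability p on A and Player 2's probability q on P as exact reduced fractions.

P1 mixes 1/3 on A; P2 mixes 2/3 on P

P1 indiff ⇒ q·6+(1-q)·6 = q·7+(1-q)·4 ⇒ q(-1) = (1-q)(-2) ⇒ q = 2/3
P2 indiff ⇒ p·6+(1-p)·8 = p·4+(1-p)·9 ⇒ p(2) = (1-p)(1) ⇒ p = 1/3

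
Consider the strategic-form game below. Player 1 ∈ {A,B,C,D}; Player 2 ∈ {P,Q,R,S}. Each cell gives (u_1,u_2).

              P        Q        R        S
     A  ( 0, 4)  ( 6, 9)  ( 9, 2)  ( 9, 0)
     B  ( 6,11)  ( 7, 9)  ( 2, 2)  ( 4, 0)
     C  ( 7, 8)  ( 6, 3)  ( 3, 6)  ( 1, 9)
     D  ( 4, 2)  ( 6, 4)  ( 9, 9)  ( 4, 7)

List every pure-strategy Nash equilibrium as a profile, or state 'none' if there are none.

(A,P): not NE [P1→C gives 7>0; P2→Q gives 9>4]
(A,Q): not NE [P1→B gives 7>6]
(A,R): not NE [P2→Q gives 9>2]
(A,S): not NE [P2→Q gives 9>0]
(B,P): not NE [P1→C gives 7>6]
(B,Q): not NE [P2→P gives 11>9]
(B,R): not NE [P1→D gives 9>2; P2→P gives 11>2]
(B,S): not NE [P1→A gives 9>4; P2→P gives 11>0]
(C,P): not NE [P2→S gives 9>8]
(C,Q): not NE [P1→B gives 7>6; P2→S gives 9>3]
(C,R): not NE [P1→D gives 9>3; P2→S gives 9>6]
(C,S): not NE [P1→A gives 9>1]
(D,P): not NE [P1→C gives 7>4; P2→R gives 9>2]
(D,Q): not NE [P1→B gives 7>6; P2→R gives 9>4]
(D,R): NE
(D,S): not NE [P1→A gives 9>4; P2→R gives 9>7]

PSNE = {(D,R)}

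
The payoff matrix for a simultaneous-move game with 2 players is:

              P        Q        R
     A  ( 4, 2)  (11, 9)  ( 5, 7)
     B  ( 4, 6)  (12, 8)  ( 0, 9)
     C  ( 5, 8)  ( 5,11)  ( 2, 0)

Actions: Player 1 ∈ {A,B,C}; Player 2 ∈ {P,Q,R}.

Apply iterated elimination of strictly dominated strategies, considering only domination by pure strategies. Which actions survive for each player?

P2 drop P (Q beats it: A:9>2 B:8>6 C:11>8)
P1 drop C (A beats it: Q:11>5 R:5>2)
P1→{A,B} P2→{Q,R}

IESDS → P1:{A,B} P2:{Q,R}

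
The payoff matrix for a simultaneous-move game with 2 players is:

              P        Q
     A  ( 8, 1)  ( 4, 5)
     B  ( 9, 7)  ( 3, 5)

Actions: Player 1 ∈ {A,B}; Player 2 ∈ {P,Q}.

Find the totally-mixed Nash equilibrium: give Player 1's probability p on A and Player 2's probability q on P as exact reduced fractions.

p=1/3, q=1/2

P1 indiff ⇒ q·8+(1-q)·4 = q·9+(1-q)·3 ⇒ q(-1) = (1-q)(-1) ⇒ q = 1/2
P2 indiff ⇒ p·1+(1-p)·7 = p·5+(1-p)·5 ⇒ p(-4) = (1-p)(-2) ⇒ p = 1/3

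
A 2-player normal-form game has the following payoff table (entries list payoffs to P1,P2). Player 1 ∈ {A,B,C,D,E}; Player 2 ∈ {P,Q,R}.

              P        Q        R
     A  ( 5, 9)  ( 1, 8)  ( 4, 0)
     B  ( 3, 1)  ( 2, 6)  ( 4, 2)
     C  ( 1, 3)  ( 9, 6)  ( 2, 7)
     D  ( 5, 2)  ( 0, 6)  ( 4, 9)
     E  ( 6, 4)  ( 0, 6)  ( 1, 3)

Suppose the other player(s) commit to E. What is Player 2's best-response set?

u_2(P vs E) = 4
u_2(Q vs E) = 6
u_2(R vs E) = 3
max payoff 6 at {Q}

argmax u_2 = {Q}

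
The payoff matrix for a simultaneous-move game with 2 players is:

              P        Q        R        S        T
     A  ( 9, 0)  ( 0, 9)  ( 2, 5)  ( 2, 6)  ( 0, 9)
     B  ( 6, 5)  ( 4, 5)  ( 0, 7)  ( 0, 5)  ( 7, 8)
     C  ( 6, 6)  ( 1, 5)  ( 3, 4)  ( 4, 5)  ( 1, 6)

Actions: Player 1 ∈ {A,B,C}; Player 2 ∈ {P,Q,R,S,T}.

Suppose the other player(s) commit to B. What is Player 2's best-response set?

u_2(P vs B) = 5
u_2(Q vs B) = 5
u_2(R vs B) = 7
u_2(S vs B) = 5
u_2(T vs B) = 8
max payoff 8 at {T}

P2 best: {T}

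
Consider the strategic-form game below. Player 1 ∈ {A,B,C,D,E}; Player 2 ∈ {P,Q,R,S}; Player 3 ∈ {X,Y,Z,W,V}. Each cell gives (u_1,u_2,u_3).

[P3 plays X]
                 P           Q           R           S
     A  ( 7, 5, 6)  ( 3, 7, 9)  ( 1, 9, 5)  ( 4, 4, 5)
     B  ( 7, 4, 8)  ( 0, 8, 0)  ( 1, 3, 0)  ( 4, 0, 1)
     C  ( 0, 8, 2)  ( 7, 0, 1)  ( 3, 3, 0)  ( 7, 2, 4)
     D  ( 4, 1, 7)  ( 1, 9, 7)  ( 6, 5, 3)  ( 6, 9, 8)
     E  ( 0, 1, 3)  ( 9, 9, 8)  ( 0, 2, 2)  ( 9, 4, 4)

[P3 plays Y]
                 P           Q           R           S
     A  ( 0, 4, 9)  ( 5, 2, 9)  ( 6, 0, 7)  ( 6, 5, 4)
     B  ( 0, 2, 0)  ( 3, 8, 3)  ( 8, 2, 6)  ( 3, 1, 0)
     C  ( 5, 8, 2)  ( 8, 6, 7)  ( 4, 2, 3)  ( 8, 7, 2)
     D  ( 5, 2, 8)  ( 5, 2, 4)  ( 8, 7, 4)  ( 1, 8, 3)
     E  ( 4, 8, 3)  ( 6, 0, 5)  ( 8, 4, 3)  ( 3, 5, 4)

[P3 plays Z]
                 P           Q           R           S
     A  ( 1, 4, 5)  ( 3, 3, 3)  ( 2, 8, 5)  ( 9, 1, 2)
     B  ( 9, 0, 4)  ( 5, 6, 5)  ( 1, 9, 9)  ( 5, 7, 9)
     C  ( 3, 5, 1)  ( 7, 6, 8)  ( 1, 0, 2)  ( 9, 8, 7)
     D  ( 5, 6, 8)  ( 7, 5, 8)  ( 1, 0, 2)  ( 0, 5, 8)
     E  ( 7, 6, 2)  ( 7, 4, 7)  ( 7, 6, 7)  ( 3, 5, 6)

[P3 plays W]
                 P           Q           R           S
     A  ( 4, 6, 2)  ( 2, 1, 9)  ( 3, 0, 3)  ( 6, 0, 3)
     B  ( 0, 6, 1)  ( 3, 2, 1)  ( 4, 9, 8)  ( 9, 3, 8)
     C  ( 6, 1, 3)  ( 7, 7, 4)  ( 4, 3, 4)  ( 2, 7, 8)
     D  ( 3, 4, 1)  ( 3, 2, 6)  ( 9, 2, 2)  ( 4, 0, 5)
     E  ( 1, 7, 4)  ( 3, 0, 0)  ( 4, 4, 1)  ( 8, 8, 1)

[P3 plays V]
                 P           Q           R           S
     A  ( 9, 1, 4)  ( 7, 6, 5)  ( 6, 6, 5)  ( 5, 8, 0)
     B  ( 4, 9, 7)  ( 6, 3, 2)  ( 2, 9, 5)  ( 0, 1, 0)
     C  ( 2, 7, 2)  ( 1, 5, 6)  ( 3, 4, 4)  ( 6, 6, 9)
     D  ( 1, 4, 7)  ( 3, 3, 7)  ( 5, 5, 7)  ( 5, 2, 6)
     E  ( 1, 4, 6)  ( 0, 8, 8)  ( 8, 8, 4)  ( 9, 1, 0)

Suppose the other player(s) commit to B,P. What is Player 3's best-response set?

u_3(X vs B,P) = 8
u_3(Y vs B,P) = 0
u_3(Z vs B,P) = 4
u_3(W vs B,P) = 1
u_3(V vs B,P) = 7
max payoff 8 at {X}

argmax u_3 = {X}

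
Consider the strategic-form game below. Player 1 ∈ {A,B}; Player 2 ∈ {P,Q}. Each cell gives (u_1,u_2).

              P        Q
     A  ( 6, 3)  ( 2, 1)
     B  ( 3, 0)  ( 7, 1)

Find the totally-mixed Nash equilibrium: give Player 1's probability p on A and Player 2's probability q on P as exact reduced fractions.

P1 indiff ⇒ q·6+(1-q)·2 = q·3+(1-q)·7 ⇒ q(3) = (1-q)(5) ⇒ q = 5/8
P2 indiff ⇒ p·3+(1-p)·0 = p·1+(1-p)·1 ⇒ p(2) = (1-p)(1) ⇒ p = 1/3

p=1/3, q=5/8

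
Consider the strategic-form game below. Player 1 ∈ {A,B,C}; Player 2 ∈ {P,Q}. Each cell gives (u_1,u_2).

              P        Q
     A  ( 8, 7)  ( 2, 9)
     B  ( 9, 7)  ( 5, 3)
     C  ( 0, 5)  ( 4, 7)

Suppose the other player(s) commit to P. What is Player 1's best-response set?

argmax u_1 = {B}

u_1(A vs P) = 8
u_1(B vs P) = 9
u_1(C vs P) = 0
max payoff 9 at {B}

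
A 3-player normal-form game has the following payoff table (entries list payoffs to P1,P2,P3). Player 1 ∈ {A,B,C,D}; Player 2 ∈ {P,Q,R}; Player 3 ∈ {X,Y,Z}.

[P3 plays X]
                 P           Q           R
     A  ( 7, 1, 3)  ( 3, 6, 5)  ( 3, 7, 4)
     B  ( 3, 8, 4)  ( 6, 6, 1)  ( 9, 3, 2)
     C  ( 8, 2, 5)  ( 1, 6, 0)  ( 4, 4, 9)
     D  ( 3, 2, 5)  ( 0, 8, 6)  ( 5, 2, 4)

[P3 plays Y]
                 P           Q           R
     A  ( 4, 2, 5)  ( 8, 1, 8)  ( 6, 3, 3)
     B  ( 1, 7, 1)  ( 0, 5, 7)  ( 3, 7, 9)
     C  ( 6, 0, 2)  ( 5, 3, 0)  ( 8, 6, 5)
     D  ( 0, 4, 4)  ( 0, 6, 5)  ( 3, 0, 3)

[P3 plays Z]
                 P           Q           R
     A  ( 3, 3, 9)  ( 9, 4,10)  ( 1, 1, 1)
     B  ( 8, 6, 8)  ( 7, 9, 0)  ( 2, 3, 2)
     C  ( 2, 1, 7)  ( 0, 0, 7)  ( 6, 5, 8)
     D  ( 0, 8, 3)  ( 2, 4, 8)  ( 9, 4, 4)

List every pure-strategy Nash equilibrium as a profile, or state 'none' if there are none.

Nash profiles: (A,Q,Z)

(A,P,X): not NE [P1→C gives 8>7; P2→R gives 7>1; P3→Z gives 9>3]
(A,P,Y): not NE [P1→C gives 6>4; P2→R gives 3>2; P3→Z gives 9>5]
(A,P,Z): not NE [P1→B gives 8>3; P2→Q gives 4>3]
(A,Q,X): not NE [P1→B gives 6>3; P2→R gives 7>6; P3→Z gives 10>5]
(A,Q,Y): not NE [P2→R gives 3>1; P3→Z gives 10>8]
(A,Q,Z): NE
(A,R,X): not NE [P1→B gives 9>3]
(A,R,Y): not NE [P1→C gives 8>6; P3→X gives 4>3]
(A,R,Z): not NE [P1→D gives 9>1; P2→Q gives 4>1; P3→X gives 4>1]
(B,P,X): not NE [P1→C gives 8>3; P3→Z gives 8>4]
(B,P,Y): not NE [P1→C gives 6>1; P3→Z gives 8>1]
(B,P,Z): not NE [P2→Q gives 9>6]
(B,Q,X): not NE [P2→P gives 8>6; P3→Y gives 7>1]
(B,Q,Y): not NE [P1→A gives 8>0; P2→R gives 7>5]
(B,Q,Z): not NE [P1→A gives 9>7; P3→Y gives 7>0]
(B,R,X): not NE [P2→P gives 8>3; P3→Y gives 9>2]
(B,R,Y): not NE [P1→C gives 8>3]
(B,R,Z): not NE [P1→D gives 9>2; P2→Q gives 9>3; P3→Y gives 9>2]
(C,P,X): not NE [P2→Q gives 6>2; P3→Z gives 7>5]
(C,P,Y): not NE [P2→R gives 6>0; P3→Z gives 7>2]
(C,P,Z): not NE [P1→B gives 8>2; P2→R gives 5>1]
(C,Q,X): not NE [P1→B gives 6>1; P3→Z gives 7>0]
(C,Q,Y): not NE [P1→A gives 8>5; P2→R gives 6>3; P3→Z gives 7>0]
(C,Q,Z): not NE [P1→A gives 9>0; P2→R gives 5>0]
(C,R,X): not NE [P1→B gives 9>4; P2→Q gives 6>4]
(C,R,Y): not NE [P3→X gives 9>5]
(C,R,Z): not NE [P1→D gives 9>6; P3→X gives 9>8]
(D,P,X): not NE [P1→C gives 8>3; P2→Q gives 8>2]
(D,P,Y): not NE [P1→C gives 6>0; P2→Q gives 6>4; P3→X gives 5>4]
(D,P,Z): not NE [P1→B gives 8>0; P3→X gives 5>3]
(D,Q,X): not NE [P1→B gives 6>0; P3→Z gives 8>6]
(D,Q,Y): not NE [P1→A gives 8>0; P3→Z gives 8>5]
(D,Q,Z): not NE [P1→A gives 9>2; P2→P gives 8>4]
(D,R,X): not NE [P1→B gives 9>5; P2→Q gives 8>2]
(D,R,Y): not NE [P1→C gives 8>3; P2→Q gives 6>0; P3→Z gives 4>3]
(D,R,Z): not NE [P2→P gives 8>4]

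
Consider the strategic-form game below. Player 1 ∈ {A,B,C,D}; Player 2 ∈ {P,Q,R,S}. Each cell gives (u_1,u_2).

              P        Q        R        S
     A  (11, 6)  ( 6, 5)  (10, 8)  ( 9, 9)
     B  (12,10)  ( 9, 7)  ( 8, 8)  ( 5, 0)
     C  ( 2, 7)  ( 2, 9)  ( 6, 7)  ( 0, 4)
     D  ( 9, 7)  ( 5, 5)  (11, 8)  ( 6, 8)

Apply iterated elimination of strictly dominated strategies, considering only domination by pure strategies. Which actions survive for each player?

Survivors P1:{A,B,D} P2:{P,R,S}

P1 drop C (A beats it: P:11>2 Q:6>2 R:10>6 S:9>0)
P2 drop Q (P beats it: A:6>5 B:10>7 D:7>5)
P1→{A,B,D} P2→{P,R,S}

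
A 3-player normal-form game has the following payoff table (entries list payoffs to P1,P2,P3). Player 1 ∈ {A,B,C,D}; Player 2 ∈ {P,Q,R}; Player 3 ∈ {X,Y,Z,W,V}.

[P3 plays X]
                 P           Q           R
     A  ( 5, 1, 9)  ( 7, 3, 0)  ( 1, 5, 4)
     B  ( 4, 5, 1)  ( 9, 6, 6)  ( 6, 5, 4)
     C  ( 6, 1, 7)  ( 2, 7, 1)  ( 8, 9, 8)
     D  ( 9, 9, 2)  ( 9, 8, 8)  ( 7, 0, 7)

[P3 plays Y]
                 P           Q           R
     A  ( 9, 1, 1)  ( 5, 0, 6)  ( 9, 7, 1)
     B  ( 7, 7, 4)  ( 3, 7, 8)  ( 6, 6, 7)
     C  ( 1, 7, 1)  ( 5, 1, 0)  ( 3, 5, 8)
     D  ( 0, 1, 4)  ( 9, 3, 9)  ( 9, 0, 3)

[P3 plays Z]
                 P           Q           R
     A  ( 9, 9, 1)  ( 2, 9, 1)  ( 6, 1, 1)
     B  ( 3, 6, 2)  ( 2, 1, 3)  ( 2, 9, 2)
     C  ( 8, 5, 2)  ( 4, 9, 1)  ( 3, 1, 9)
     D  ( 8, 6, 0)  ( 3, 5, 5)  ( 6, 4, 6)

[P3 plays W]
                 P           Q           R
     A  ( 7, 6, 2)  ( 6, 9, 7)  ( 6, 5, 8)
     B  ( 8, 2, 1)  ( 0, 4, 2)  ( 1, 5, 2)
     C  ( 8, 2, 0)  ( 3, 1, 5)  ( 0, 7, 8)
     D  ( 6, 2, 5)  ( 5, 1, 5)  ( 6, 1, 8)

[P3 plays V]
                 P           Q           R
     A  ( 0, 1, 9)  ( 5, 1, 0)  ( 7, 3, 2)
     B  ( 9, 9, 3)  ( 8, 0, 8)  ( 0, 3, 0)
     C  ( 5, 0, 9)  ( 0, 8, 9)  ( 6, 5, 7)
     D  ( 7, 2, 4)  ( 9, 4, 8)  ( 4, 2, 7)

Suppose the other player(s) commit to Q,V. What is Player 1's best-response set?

BR_1 = {D}

u_1(A vs Q,V) = 5
u_1(B vs Q,V) = 8
u_1(C vs Q,V) = 0
u_1(D vs Q,V) = 9
max payoff 9 at {D}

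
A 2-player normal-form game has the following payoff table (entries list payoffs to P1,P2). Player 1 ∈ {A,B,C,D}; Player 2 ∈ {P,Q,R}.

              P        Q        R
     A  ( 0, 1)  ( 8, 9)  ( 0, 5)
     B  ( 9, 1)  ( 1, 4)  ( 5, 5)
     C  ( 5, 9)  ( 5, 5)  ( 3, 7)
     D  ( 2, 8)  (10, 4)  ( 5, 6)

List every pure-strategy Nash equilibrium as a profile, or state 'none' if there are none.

(A,P): not NE [P1→B gives 9>0; P2→Q gives 9>1]
(A,Q): not NE [P1→D gives 10>8]
(A,R): not NE [P1→D gives 5>0; P2→Q gives 9>5]
(B,P): not NE [P2→R gives 5>1]
(B,Q): not NE [P1→D gives 10>1; P2→R gives 5>4]
(B,R): NE
(C,P): not NE [P1→B gives 9>5]
(C,Q): not NE [P1→D gives 10>5; P2→P gives 9>5]
(C,R): not NE [P1→D gives 5>3; P2→P gives 9>7]
(D,P): not NE [P1→B gives 9>2]
(D,Q): not NE [P2→P gives 8>4]
(D,R): not NE [P2→P gives 8>6]

Nash profiles: (B,R)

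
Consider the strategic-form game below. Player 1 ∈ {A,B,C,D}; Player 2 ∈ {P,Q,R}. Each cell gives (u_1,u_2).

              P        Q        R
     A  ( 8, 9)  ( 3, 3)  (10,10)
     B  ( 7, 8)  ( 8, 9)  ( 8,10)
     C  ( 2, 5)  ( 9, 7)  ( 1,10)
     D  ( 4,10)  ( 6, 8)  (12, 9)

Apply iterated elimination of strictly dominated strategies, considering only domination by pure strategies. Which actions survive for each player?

P2 drop Q (R beats it: A:10>3 B:10>9 C:10>7 D:9>8)
P1 drop B (A beats it: P:8>7 R:10>8)
P1 drop C (A beats it: P:8>2 R:10>1)
P1→{A,D} P2→{P,R}

IESDS → P1:{A,D} P2:{P,R}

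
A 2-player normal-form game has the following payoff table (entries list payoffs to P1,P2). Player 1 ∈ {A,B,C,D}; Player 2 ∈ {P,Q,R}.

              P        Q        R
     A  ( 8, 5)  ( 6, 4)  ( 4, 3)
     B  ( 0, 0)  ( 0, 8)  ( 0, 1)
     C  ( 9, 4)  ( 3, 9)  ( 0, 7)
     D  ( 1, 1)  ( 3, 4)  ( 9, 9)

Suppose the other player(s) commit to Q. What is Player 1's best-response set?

P1 best: {A}

u_1(A vs Q) = 6
u_1(B vs Q) = 0
u_1(C vs Q) = 3
u_1(D vs Q) = 3
max payoff 6 at {A}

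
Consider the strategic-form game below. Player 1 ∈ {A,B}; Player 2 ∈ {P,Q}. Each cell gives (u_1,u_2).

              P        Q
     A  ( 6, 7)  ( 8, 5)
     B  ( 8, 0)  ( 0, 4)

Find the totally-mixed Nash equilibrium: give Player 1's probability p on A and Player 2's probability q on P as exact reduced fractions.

p=2/3, q=4/5

P1 indiff ⇒ q·6+(1-q)·8 = q·8+(1-q)·0 ⇒ q(-2) = (1-q)(-8) ⇒ q = 4/5
P2 indiff ⇒ p·7+(1-p)·0 = p·5+(1-p)·4 ⇒ p(2) = (1-p)(4) ⇒ p = 2/3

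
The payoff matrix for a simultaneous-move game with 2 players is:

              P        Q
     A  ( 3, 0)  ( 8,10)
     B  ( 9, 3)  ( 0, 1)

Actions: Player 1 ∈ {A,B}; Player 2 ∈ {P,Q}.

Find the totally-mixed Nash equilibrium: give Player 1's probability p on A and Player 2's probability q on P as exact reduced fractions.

P1 indiff ⇒ q·3+(1-q)·8 = q·9+(1-q)·0 ⇒ q(-6) = (1-q)(-8) ⇒ q = 4/7
P2 indiff ⇒ p·0+(1-p)·3 = p·10+(1-p)·1 ⇒ p(-10) = (1-p)(-2) ⇒ p = 1/6

P1 mixes 1/6 on A; P2 mixes 4/7 on P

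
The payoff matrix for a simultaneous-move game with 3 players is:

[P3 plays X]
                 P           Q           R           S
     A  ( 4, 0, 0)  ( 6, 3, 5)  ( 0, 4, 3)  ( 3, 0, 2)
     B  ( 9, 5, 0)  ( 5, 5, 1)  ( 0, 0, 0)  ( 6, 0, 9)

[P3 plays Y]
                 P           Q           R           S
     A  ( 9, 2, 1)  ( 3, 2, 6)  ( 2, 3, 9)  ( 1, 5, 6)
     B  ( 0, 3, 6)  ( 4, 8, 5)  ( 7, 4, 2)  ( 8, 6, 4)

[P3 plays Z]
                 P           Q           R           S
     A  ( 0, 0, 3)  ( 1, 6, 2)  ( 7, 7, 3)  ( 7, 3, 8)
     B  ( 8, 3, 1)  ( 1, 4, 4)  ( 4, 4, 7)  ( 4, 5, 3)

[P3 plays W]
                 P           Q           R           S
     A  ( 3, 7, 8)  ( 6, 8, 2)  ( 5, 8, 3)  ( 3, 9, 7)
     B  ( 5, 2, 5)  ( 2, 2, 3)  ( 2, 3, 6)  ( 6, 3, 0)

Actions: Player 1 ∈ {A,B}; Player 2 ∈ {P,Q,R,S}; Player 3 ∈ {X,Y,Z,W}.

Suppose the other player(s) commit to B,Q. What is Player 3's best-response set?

P3 best: {Y}

u_3(X vs B,Q) = 1
u_3(Y vs B,Q) = 5
u_3(Z vs B,Q) = 4
u_3(W vs B,Q) = 3
max payoff 5 at {Y}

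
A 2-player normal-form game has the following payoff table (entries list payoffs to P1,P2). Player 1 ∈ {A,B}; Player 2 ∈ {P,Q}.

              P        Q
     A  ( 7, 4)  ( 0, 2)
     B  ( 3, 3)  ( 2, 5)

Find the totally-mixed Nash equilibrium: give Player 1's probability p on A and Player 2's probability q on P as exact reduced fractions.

p=1/2, q=1/3

P1 indiff ⇒ q·7+(1-q)·0 = q·3+(1-q)·2 ⇒ q(4) = (1-q)(2) ⇒ q = 1/3
P2 indiff ⇒ p·4+(1-p)·3 = p·2+(1-p)·5 ⇒ p(2) = (1-p)(2) ⇒ p = 1/2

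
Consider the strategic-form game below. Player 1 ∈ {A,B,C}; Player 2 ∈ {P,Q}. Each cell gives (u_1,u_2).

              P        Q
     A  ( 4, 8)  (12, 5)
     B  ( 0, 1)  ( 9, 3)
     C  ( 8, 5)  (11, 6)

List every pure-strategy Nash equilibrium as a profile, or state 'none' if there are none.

(A,P): not NE [P1→C gives 8>4]
(A,Q): not NE [P2→P gives 8>5]
(B,P): not NE [P1→C gives 8>0; P2→Q gives 3>1]
(B,Q): not NE [P1→A gives 12>9]
(C,P): not NE [P2→Q gives 6>5]
(C,Q): not NE [P1→A gives 12>11]

PSNE: ∅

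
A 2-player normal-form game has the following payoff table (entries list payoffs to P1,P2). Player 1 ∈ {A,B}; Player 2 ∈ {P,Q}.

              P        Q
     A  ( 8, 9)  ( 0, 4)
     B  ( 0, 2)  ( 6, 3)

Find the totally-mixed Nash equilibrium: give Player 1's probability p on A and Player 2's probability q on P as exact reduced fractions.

P1 mixes 1/6 on A; P2 mixes 3/7 on P

P1 indiff ⇒ q·8+(1-q)·0 = q·0+(1-q)·6 ⇒ q(8) = (1-q)(6) ⇒ q = 3/7
P2 indiff ⇒ p·9+(1-p)·2 = p·4+(1-p)·3 ⇒ p(5) = (1-p)(1) ⇒ p = 1/6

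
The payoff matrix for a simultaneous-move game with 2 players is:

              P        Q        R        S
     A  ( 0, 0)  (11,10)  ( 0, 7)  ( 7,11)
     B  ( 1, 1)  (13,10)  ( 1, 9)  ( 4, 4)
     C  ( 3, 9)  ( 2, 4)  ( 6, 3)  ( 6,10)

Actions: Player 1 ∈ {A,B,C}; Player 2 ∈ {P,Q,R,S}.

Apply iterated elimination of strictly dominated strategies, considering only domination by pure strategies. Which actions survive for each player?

P2 drop P (S beats it: A:11>0 B:4>1 C:10>9)
P2 drop R (Q beats it: A:10>7 B:10>9 C:4>3)
P1 drop C (A beats it: Q:11>2 S:7>6)
P1→{A,B} P2→{Q,S}

IESDS → P1:{A,B} P2:{Q,S}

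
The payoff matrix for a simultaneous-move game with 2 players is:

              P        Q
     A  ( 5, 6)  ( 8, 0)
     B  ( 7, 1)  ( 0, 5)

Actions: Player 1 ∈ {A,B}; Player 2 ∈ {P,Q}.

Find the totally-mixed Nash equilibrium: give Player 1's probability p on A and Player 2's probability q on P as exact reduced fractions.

P1 indiff ⇒ q·5+(1-q)·8 = q·7+(1-q)·0 ⇒ q(-2) = (1-q)(-8) ⇒ q = 4/5
P2 indiff ⇒ p·6+(1-p)·1 = p·0+(1-p)·5 ⇒ p(6) = (1-p)(4) ⇒ p = 2/5

(p,q) = (2/5, 4/5)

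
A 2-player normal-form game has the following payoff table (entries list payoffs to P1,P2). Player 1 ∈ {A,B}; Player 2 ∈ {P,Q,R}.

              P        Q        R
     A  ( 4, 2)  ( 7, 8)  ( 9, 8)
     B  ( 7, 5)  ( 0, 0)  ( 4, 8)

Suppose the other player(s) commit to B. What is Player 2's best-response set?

u_2(P vs B) = 5
u_2(Q vs B) = 0
u_2(R vs B) = 8
max payoff 8 at {R}

P2 best: {R}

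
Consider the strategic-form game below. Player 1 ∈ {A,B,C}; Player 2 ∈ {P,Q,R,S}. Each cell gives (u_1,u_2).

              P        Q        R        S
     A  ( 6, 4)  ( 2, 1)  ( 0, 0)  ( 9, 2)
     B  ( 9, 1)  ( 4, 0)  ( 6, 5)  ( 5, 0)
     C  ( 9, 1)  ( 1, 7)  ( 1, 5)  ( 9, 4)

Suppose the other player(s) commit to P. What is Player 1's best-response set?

argmax u_1 = {B,C}

u_1(A vs P) = 6
u_1(B vs P) = 9
u_1(C vs P) = 9
max payoff 9 at {B,C}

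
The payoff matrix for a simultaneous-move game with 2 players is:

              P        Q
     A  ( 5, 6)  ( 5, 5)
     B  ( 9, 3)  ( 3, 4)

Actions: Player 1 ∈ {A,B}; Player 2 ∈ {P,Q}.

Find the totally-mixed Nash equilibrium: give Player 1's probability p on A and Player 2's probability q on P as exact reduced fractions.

P1 mixes 1/2 on A; P2 mixes 1/3 on P

P1 indiff ⇒ q·5+(1-q)·5 = q·9+(1-q)·3 ⇒ q(-4) = (1-q)(-2) ⇒ q = 1/3
P2 indiff ⇒ p·6+(1-p)·3 = p·5+(1-p)·4 ⇒ p(1) = (1-p)(1) ⇒ p = 1/2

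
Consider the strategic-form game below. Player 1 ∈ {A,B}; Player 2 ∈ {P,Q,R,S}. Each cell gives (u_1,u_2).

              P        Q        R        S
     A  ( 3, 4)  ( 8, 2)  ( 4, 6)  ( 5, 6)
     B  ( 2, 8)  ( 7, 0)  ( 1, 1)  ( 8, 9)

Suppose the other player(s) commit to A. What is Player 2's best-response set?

u_2(P vs A) = 4
u_2(Q vs A) = 2
u_2(R vs A) = 6
u_2(S vs A) = 6
max payoff 6 at {R,S}

P2 best: {R,S}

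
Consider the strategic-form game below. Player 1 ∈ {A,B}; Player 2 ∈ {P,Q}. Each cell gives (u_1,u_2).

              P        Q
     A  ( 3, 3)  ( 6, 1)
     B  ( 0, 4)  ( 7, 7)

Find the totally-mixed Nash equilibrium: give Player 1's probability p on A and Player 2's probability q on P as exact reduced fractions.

P1 indiff ⇒ q·3+(1-q)·6 = q·0+(1-q)·7 ⇒ q(3) = (1-q)(1) ⇒ q = 1/4
P2 indiff ⇒ p·3+(1-p)·4 = p·1+(1-p)·7 ⇒ p(2) = (1-p)(3) ⇒ p = 3/5

P1 mixes 3/5 on A; P2 mixes 1/4 on P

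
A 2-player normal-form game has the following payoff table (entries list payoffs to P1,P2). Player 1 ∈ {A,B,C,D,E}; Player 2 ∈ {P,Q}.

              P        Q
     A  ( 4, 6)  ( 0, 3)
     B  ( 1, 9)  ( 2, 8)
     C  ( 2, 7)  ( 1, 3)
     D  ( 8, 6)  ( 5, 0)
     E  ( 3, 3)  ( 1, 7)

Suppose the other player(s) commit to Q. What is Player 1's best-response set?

u_1(A vs Q) = 0
u_1(B vs Q) = 2
u_1(C vs Q) = 1
u_1(D vs Q) = 5
u_1(E vs Q) = 1
max payoff 5 at {D}

BR_1 = {D}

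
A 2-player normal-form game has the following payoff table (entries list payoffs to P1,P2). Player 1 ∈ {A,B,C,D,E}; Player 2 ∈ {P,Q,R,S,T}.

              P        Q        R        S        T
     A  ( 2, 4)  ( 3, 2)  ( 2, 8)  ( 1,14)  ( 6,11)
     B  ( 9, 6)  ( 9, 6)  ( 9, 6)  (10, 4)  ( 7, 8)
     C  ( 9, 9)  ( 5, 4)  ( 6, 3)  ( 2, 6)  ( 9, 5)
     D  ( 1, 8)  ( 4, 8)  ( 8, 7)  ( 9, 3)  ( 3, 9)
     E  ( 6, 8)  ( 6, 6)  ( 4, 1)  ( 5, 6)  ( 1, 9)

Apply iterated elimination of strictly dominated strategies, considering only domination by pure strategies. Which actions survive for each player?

IESDS → P1:{B,C} P2:{P,T}

P1 drop A (B beats it: P:9>2 Q:9>3 R:9>2 S:10>1 T:7>6)
P1 drop D (B beats it: P:9>1 Q:9>4 R:9>8 S:10>9 T:7>3)
P1 drop E (B beats it: P:9>6 Q:9>6 R:9>4 S:10>5 T:7>1)
P2 drop Q (T beats it: B:8>6 C:5>4)
P2 drop R (T beats it: B:8>6 C:5>3)
P2 drop S (P beats it: B:6>4 C:9>6)
P1→{B,C} P2→{P,T}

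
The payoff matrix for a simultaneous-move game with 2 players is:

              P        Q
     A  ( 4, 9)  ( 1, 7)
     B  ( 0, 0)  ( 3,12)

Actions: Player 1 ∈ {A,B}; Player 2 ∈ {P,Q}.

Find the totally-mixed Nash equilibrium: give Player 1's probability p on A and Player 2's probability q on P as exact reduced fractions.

P1 mixes 6/7 on A; P2 mixes 1/3 on P

P1 indiff ⇒ q·4+(1-q)·1 = q·0+(1-q)·3 ⇒ q(4) = (1-q)(2) ⇒ q = 1/3
P2 indiff ⇒ p·9+(1-p)·0 = p·7+(1-p)·12 ⇒ p(2) = (1-p)(12) ⇒ p = 6/7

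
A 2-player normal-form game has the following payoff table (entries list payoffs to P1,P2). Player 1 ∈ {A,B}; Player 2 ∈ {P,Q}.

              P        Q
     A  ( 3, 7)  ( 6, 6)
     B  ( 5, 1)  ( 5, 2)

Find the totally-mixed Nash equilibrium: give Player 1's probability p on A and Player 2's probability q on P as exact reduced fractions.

P1 indiff ⇒ q·3+(1-q)·6 = q·5+(1-q)·5 ⇒ q(-2) = (1-q)(-1) ⇒ q = 1/3
P2 indiff ⇒ p·7+(1-p)·1 = p·6+(1-p)·2 ⇒ p(1) = (1-p)(1) ⇒ p = 1/2

p=1/2, q=1/3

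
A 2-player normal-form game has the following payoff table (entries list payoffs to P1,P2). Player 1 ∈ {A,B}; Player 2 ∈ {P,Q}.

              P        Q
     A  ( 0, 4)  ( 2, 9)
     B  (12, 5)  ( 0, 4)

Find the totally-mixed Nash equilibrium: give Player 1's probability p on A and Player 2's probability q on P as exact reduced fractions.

p=1/6, q=1/7

P1 indiff ⇒ q·0+(1-q)·2 = q·12+(1-q)·0 ⇒ q(-12) = (1-q)(-2) ⇒ q = 1/7
P2 indiff ⇒ p·4+(1-p)·5 = p·9+(1-p)·4 ⇒ p(-5) = (1-p)(-1) ⇒ p = 1/6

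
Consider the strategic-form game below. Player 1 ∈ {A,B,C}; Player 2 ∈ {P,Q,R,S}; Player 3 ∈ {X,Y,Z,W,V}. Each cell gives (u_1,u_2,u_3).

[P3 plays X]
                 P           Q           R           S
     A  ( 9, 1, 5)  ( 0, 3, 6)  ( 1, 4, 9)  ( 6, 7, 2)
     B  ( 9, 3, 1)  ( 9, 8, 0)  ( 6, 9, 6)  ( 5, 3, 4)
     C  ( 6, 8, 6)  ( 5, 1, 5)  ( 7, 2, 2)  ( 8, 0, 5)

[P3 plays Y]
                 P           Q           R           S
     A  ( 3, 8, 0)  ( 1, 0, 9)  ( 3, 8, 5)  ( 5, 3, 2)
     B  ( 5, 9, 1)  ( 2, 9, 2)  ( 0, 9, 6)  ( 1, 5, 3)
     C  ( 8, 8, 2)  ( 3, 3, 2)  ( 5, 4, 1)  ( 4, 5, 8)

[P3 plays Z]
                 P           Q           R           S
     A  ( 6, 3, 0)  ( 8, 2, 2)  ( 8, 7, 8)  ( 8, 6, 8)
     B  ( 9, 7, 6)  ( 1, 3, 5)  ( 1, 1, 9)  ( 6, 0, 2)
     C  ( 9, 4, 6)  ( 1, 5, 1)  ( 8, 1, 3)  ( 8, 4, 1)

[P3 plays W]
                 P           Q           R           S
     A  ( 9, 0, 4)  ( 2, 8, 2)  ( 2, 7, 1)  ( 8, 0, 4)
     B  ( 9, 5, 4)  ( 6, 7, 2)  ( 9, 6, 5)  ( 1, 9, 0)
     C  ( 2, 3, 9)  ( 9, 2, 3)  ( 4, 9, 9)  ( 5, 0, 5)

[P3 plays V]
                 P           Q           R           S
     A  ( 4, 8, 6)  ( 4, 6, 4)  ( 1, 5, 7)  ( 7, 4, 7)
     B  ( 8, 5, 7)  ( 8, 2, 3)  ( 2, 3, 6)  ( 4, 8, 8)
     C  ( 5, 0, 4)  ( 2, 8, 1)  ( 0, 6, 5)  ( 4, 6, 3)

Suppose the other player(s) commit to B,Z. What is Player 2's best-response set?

u_2(P vs B,Z) = 7
u_2(Q vs B,Z) = 3
u_2(R vs B,Z) = 1
u_2(S vs B,Z) = 0
max payoff 7 at {P}

P2 best: {P}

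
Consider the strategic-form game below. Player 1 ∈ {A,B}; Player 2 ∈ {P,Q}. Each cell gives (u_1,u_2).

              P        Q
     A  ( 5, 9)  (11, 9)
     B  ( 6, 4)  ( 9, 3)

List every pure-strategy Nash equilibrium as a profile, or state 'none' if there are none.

Nash profiles: (A,Q), (B,P)

(A,P): not NE [P1→B gives 6>5]
(A,Q): NE
(B,P): NE
(B,Q): not NE [P1→A gives 11>9; P2→P gives 4>3]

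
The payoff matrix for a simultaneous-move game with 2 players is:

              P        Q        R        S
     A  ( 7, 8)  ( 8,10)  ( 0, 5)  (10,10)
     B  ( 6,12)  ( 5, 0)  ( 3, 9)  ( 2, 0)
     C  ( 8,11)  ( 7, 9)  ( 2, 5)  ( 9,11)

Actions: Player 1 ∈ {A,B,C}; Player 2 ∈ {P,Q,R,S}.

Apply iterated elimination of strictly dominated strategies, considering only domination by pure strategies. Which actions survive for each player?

Survivors P1:{A,C} P2:{P,Q,S}

P2 drop R (P beats it: A:8>5 B:12>9 C:11>5)
P1 drop B (A beats it: P:7>6 Q:8>5 S:10>2)
P1→{A,C} P2→{P,Q,S}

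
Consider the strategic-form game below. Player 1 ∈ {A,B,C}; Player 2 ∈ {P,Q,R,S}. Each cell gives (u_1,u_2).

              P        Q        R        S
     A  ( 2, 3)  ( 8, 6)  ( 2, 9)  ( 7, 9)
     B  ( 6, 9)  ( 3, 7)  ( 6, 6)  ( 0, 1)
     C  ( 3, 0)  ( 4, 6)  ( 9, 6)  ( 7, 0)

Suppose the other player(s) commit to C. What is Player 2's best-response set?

P2 best: {Q,R}

u_2(P vs C) = 0
u_2(Q vs C) = 6
u_2(R vs C) = 6
u_2(S vs C) = 0
max payoff 6 at {Q,R}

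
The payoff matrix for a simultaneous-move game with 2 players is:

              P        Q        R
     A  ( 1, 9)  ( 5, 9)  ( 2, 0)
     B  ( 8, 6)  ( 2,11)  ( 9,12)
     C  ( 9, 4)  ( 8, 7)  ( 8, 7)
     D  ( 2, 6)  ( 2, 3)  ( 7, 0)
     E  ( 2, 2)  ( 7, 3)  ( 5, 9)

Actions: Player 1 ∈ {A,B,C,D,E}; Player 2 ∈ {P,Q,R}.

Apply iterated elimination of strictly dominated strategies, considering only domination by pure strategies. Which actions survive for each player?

P1 drop A (C beats it: P:9>1 Q:8>5 R:8>2)
P1 drop D (C beats it: P:9>2 Q:8>2 R:8>7)
P1 drop E (C beats it: P:9>2 Q:8>7 R:8>5)
P2 drop P (Q beats it: B:11>6 C:7>4)
P1→{B,C} P2→{Q,R}

Remaining: P1:{B,C} P2:{Q,R}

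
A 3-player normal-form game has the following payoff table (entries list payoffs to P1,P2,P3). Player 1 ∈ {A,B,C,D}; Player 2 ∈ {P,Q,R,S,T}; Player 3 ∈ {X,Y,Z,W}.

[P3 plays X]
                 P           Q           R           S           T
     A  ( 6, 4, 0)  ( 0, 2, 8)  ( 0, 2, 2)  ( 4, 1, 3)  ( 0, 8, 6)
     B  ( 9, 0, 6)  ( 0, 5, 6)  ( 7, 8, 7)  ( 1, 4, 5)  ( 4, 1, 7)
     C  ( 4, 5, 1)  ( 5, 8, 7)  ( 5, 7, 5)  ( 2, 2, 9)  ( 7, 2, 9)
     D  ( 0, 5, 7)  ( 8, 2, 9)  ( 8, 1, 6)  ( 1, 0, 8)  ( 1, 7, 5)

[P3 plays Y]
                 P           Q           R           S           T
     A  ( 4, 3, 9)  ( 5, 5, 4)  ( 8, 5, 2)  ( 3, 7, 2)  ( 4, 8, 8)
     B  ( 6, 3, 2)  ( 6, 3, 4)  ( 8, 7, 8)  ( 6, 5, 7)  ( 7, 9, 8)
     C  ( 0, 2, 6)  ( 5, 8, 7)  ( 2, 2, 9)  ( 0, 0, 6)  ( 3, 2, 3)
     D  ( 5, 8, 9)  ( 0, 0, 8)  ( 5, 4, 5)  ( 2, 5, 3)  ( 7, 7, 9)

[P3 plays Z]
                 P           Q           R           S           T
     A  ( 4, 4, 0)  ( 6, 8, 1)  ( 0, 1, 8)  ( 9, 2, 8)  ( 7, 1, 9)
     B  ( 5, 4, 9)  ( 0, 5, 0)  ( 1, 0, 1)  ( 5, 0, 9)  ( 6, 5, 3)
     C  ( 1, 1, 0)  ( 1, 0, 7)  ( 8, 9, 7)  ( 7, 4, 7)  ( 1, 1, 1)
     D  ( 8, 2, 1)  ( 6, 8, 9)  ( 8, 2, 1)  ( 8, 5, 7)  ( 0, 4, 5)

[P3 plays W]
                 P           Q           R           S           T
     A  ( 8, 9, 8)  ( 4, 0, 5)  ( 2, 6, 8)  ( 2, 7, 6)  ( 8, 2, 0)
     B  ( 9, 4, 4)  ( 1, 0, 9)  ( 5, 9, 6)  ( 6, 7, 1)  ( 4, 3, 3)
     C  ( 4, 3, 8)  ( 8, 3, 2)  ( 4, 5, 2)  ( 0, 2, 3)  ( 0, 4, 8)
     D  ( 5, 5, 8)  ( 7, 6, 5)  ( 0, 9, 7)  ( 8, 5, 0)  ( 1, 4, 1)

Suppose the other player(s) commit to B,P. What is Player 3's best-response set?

u_3(X vs B,P) = 6
u_3(Y vs B,P) = 2
u_3(Z vs B,P) = 9
u_3(W vs B,P) = 4
max payoff 9 at {Z}

BR_3 = {Z}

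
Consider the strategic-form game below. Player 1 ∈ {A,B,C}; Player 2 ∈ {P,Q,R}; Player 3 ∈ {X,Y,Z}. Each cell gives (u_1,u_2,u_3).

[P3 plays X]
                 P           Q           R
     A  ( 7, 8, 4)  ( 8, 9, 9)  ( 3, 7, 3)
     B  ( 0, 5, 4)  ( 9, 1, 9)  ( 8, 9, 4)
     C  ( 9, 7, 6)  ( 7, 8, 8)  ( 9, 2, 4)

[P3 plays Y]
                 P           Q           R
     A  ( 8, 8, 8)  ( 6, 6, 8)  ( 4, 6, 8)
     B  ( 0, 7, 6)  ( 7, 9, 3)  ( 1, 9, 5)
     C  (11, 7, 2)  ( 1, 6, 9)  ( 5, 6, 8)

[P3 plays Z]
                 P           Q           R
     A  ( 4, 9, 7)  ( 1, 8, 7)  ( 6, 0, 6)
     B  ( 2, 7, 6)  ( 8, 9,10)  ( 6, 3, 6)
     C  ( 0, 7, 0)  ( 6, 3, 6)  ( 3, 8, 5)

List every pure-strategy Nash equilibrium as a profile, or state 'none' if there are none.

(A,P,X): not NE [P1→C gives 9>7; P2→Q gives 9>8; P3→Y gives 8>4]
(A,P,Y): not NE [P1→C gives 11>8]
(A,P,Z): not NE [P3→Y gives 8>7]
(A,Q,X): not NE [P1→B gives 9>8]
(A,Q,Y): not NE [P1→B gives 7>6; P2→P gives 8>6; P3→X gives 9>8]
(A,Q,Z): not NE [P1→B gives 8>1; P2→P gives 9>8; P3→X gives 9>7]
(A,R,X): not NE [P1→C gives 9>3; P2→Q gives 9>7; P3→Y gives 8>3]
(A,R,Y): not NE [P1→C gives 5>4; P2→P gives 8>6]
(A,R,Z): not NE [P2→P gives 9>0; P3→Y gives 8>6]
(B,P,X): not NE [P1→C gives 9>0; P2→R gives 9>5; P3→Z gives 6>4]
(B,P,Y): not NE [P1→C gives 11>0; P2→R gives 9>7]
(B,P,Z): not NE [P1→A gives 4>2; P2→Q gives 9>7]
(B,Q,X): not NE [P2→R gives 9>1; P3→Z gives 10>9]
(B,Q,Y): not NE [P3→Z gives 10>3]
(B,Q,Z): NE
(B,R,X): not NE [P1→C gives 9>8; P3→Z gives 6>4]
(B,R,Y): not NE [P1→C gives 5>1; P3→Z gives 6>5]
(B,R,Z): not NE [P2→Q gives 9>3]
(C,P,X): not NE [P2→Q gives 8>7]
(C,P,Y): not NE [P3→X gives 6>2]
(C,P,Z): not NE [P1→A gives 4>0; P2→R gives 8>7; P3→X gives 6>0]
(C,Q,X): not NE [P1→B gives 9>7; P3→Y gives 9>8]
(C,Q,Y): not NE [P1→B gives 7>1; P2→P gives 7>6]
(C,Q,Z): not NE [P1→B gives 8>6; P2→R gives 8>3; P3→Y gives 9>6]
(C,R,X): not NE [P2→Q gives 8>2; P3→Y gives 8>4]
(C,R,Y): not NE [P2→P gives 7>6]
(C,R,Z): not NE [P1→B gives 6>3; P3→Y gives 8>5]

Nash profiles: (B,Q,Z)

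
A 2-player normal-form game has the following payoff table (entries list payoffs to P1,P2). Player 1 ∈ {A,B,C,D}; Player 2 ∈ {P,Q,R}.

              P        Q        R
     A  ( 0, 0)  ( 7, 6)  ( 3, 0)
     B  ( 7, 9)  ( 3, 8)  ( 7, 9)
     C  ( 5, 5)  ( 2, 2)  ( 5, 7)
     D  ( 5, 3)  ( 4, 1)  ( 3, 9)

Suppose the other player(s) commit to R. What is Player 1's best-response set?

u_1(A vs R) = 3
u_1(B vs R) = 7
u_1(C vs R) = 5
u_1(D vs R) = 3
max payoff 7 at {B}

argmax u_1 = {B}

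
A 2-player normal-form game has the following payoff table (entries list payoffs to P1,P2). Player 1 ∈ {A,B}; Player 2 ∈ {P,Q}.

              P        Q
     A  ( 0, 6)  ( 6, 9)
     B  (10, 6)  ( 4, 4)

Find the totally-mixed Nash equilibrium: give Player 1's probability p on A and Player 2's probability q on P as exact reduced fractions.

P1 indiff ⇒ q·0+(1-q)·6 = q·10+(1-q)·4 ⇒ q(-10) = (1-q)(-2) ⇒ q = 1/6
P2 indiff ⇒ p·6+(1-p)·6 = p·9+(1-p)·4 ⇒ p(-3) = (1-p)(-2) ⇒ p = 2/5

(p,q) = (2/5, 1/6)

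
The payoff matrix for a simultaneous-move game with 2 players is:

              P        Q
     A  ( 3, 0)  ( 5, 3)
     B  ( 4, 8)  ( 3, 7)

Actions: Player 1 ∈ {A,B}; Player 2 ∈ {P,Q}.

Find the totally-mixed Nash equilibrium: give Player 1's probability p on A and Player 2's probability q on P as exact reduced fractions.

(p,q) = (1/4, 2/3)

P1 indiff ⇒ q·3+(1-q)·5 = q·4+(1-q)·3 ⇒ q(-1) = (1-q)(-2) ⇒ q = 2/3
P2 indiff ⇒ p·0+(1-p)·8 = p·3+(1-p)·7 ⇒ p(-3) = (1-p)(-1) ⇒ p = 1/4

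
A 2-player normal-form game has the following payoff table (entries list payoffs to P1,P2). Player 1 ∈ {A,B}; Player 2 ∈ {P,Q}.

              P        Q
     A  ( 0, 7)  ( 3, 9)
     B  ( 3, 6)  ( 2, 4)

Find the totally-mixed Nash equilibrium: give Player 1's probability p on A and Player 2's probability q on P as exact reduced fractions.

p=1/2, q=1/4

P1 indiff ⇒ q·0+(1-q)·3 = q·3+(1-q)·2 ⇒ q(-3) = (1-q)(-1) ⇒ q = 1/4
P2 indiff ⇒ p·7+(1-p)·6 = p·9+(1-p)·4 ⇒ p(-2) = (1-p)(-2) ⇒ p = 1/2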